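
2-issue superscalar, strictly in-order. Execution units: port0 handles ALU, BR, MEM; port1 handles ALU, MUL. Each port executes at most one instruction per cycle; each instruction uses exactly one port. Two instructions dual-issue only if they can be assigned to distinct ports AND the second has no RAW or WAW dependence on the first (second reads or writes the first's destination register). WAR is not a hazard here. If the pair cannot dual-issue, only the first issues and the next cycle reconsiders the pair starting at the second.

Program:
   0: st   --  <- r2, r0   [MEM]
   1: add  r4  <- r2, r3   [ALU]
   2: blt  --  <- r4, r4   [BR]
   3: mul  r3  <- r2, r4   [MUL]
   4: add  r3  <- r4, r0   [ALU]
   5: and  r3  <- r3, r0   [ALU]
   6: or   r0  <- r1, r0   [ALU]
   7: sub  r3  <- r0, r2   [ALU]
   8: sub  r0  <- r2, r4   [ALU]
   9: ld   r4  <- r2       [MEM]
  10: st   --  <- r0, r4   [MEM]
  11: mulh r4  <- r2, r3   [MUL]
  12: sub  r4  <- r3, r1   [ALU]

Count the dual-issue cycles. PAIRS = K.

PAIRS = 5

0. st add @i0+i1  | dual
1. blt mul @i2+i3  | dual
2. add @i4  | RAW+WAW r3
3. and or @i5+i6  | dual
4. sub sub @i7+i8  | dual
5. ld @i9  | no-port MEM/MEM
6. st mulh @i10+i11  | dual
7. sub @i12  | tail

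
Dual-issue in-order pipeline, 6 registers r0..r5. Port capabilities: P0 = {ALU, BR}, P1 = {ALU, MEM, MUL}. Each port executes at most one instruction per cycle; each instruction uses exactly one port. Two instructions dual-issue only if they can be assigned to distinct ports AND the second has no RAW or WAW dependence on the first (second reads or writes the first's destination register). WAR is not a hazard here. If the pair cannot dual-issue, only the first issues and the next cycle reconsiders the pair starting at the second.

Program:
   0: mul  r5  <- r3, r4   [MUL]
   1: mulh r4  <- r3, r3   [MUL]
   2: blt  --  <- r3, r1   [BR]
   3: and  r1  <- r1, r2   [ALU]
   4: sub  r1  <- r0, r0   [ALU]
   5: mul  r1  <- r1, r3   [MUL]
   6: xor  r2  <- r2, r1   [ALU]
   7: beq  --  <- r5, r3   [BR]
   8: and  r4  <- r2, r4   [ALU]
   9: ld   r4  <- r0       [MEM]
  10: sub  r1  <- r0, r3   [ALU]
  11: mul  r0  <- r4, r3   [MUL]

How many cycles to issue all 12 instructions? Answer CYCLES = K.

CYCLES = 9

#0 head=0: mul i0 no-port MUL/MUL
#1 head=1: mulh blt i1+i2 pair
#2 head=3: and i3 WAW r1
#3 head=4: sub i4 RAW+WAW r1
#4 head=5: mul i5 RAW r1
#5 head=6: xor beq i6+i7 pair
#6 head=8: and i8 WAW r4
#7 head=9: ld sub i9+i10 pair
#8 head=11: mul i11 tail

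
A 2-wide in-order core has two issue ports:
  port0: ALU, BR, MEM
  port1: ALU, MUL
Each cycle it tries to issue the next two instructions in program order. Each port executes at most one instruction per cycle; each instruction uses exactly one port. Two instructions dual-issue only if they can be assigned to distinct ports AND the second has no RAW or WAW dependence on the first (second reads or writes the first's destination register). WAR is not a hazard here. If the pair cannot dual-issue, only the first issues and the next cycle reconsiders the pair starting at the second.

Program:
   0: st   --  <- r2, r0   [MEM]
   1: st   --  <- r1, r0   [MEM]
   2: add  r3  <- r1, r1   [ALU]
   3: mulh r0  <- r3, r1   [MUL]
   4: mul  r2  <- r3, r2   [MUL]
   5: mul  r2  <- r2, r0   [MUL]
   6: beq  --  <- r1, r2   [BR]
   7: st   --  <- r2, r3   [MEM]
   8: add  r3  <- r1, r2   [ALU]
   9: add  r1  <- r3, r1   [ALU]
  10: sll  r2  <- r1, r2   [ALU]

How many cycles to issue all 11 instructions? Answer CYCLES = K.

  cy0 -> i0 (st) no-port MEM/MEM
  cy1 -> i1&i2 (st+add) 2-wide
  cy2 -> i3 (mulh) no-port MUL/MUL
  cy3 -> i4 (mul) no-port MUL/MUL
  cy4 -> i5 (mul) RAW r2
  cy5 -> i6 (beq) no-port BR/MEM
  cy6 -> i7&i8 (st+add) 2-wide
  cy7 -> i9 (add) RAW r1
  cy8 -> i10 (sll) tail

CYCLES = 9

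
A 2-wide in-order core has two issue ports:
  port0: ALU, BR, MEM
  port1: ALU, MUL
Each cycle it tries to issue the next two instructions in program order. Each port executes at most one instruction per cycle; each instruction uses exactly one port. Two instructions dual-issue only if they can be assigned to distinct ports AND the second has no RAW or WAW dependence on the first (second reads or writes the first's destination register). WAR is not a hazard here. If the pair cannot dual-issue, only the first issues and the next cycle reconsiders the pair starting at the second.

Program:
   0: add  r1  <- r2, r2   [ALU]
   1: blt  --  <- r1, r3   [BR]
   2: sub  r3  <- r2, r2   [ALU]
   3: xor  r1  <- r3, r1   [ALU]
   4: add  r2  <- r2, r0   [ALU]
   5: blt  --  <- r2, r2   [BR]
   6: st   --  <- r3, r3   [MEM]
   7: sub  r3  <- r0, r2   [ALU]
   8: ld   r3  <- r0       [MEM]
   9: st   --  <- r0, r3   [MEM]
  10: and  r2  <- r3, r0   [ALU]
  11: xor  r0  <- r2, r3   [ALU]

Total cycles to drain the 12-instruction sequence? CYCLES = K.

  cy0 -> i0 (add) RAW r1
  cy1 -> i1,i2 (blt/sub) dual
  cy2 -> i3,i4 (xor/add) dual
  cy3 -> i5 (blt) no-port BR/MEM
  cy4 -> i6,i7 (st/sub) dual
  cy5 -> i8 (ld) no-port MEM/MEM
  cy6 -> i9,i10 (st/and) dual
  cy7 -> i11 (xor) tail

CYCLES = 8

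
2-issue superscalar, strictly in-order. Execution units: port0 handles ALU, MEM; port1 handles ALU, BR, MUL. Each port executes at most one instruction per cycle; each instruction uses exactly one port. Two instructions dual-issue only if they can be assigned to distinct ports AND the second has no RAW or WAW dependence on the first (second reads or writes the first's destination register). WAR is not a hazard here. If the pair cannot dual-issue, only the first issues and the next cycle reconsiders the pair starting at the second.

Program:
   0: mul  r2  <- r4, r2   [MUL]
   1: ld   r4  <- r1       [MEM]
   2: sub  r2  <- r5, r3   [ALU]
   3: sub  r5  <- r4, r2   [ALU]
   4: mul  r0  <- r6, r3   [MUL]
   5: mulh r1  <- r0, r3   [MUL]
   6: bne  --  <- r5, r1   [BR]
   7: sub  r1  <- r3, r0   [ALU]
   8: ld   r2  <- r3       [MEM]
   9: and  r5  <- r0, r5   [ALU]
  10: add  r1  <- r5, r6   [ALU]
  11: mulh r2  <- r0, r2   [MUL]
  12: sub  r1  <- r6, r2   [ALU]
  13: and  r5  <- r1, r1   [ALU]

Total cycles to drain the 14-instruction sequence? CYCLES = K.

CYCLES = 9

[0] i0,i1  mul;ld  -- pair
[1] i2  sub  -- RAW r2
[2] i3,i4  sub;mul  -- pair
[3] i5  mulh  -- no-port MUL/BR
[4] i6,i7  bne;sub  -- pair
[5] i8,i9  ld;and  -- pair
[6] i10,i11  add;mulh  -- pair
[7] i12  sub  -- RAW r1
[8] i13  and  -- tail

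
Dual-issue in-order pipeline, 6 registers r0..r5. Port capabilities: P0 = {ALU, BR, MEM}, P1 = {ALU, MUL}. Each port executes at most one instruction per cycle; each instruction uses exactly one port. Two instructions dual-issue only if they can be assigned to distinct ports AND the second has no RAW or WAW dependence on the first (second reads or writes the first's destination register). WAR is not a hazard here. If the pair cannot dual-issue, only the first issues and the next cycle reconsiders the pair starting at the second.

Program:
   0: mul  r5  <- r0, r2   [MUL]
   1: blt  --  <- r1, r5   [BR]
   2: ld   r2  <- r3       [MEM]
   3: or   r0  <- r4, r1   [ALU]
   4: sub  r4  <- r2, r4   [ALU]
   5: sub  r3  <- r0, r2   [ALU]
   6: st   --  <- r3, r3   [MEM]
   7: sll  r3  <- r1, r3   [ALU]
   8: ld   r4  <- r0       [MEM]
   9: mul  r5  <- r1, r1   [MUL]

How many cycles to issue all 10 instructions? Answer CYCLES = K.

t=0 i0:mul ; RAW r5
t=1 i1:blt ; no-port BR/MEM
t=2 i2&i3:ld+or ; pair
t=3 i4&i5:sub+sub ; pair
t=4 i6&i7:st+sll ; pair
t=5 i8&i9:ld+mul ; pair

CYCLES = 6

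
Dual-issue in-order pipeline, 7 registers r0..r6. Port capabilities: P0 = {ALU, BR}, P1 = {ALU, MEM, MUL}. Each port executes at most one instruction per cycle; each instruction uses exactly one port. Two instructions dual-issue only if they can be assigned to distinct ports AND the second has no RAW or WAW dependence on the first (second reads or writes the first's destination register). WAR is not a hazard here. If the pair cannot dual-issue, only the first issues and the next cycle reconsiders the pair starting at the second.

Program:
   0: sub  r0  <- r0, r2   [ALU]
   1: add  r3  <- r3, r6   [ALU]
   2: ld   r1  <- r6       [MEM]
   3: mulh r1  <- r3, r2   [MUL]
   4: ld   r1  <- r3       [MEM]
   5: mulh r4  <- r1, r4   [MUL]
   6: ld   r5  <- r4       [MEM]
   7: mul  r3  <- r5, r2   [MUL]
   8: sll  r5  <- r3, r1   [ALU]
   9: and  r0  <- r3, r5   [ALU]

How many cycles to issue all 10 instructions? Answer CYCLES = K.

CYCLES = 9

0. sub+add @i0+i1  | pair
1. ld @i2  | no-port MEM/MUL
2. mulh @i3  | no-port MUL/MEM
3. ld @i4  | no-port MEM/MUL
4. mulh @i5  | no-port MUL/MEM
5. ld @i6  | no-port MEM/MUL
6. mul @i7  | RAW r3
7. sll @i8  | RAW r5
8. and @i9  | tail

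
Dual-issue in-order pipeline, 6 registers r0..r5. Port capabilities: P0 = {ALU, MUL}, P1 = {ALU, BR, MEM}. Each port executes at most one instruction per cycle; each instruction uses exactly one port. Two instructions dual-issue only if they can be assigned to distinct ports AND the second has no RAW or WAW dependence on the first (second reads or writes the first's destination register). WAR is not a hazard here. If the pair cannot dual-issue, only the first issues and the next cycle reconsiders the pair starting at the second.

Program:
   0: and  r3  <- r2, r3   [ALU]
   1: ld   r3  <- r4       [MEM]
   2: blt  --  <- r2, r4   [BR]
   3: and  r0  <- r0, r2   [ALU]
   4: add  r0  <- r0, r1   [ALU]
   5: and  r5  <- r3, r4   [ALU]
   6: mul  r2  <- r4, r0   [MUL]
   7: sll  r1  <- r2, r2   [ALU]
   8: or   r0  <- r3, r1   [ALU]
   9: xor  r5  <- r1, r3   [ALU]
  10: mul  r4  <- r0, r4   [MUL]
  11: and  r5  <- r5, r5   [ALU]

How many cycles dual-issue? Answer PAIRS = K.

#0 head=0: and.ALU i0 WAW r3
#1 head=1: ld.MEM i1 no-port MEM/BR
#2 head=2: blt.BR+and.ALU i2&i3 dual
#3 head=4: add.ALU+and.ALU i4&i5 dual
#4 head=6: mul.MUL i6 RAW r2
#5 head=7: sll.ALU i7 RAW r1
#6 head=8: or.ALU+xor.ALU i8&i9 dual
#7 head=10: mul.MUL+and.ALU i10&i11 dual

PAIRS = 4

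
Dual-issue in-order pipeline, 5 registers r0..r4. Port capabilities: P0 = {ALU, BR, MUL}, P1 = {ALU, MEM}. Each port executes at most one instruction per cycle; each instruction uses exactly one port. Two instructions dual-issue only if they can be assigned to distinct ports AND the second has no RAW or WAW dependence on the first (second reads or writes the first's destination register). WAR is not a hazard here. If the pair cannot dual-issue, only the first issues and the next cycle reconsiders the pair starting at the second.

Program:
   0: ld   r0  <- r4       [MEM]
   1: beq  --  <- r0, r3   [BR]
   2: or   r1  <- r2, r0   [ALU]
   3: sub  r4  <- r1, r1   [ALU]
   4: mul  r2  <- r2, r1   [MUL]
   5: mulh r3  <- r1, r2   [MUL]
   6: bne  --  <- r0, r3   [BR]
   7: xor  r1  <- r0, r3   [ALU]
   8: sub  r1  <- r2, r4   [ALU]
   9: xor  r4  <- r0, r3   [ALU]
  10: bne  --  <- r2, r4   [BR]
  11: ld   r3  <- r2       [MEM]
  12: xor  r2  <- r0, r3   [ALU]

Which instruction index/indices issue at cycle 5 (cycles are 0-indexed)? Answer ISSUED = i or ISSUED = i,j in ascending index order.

[0] i0  ld  -- RAW r0
[1] i1+i2  beq+or  -- pair
[2] i3+i4  sub+mul  -- pair
[3] i5  mulh  -- no-port MUL/BR
[4] i6+i7  bne+xor  -- pair
[5] i8+i9  sub+xor  -- pair
[6] i10+i11  bne+ld  -- pair
[7] i12  xor  -- tail

ISSUED = 8,9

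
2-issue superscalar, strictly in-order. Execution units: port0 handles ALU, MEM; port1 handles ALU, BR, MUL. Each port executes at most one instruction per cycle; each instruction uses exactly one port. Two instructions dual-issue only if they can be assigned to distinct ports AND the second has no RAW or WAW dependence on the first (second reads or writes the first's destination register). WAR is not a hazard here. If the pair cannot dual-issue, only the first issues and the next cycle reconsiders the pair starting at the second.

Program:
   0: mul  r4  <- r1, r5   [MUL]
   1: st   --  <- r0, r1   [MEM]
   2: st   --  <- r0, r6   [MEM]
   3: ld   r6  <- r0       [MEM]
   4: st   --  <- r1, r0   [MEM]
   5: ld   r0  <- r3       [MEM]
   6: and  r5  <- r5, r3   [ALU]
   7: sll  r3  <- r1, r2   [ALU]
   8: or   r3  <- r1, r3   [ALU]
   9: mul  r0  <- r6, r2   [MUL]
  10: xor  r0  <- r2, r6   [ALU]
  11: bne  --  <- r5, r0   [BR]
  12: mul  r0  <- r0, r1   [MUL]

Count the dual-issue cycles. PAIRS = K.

PAIRS = 3

t=0 i0&i1:mul/st ; pair
t=1 i2:st ; no-port MEM/MEM
t=2 i3:ld ; no-port MEM/MEM
t=3 i4:st ; no-port MEM/MEM
t=4 i5&i6:ld/and ; pair
t=5 i7:sll ; RAW+WAW r3
t=6 i8&i9:or/mul ; pair
t=7 i10:xor ; RAW r0
t=8 i11:bne ; no-port BR/MUL
t=9 i12:mul ; tail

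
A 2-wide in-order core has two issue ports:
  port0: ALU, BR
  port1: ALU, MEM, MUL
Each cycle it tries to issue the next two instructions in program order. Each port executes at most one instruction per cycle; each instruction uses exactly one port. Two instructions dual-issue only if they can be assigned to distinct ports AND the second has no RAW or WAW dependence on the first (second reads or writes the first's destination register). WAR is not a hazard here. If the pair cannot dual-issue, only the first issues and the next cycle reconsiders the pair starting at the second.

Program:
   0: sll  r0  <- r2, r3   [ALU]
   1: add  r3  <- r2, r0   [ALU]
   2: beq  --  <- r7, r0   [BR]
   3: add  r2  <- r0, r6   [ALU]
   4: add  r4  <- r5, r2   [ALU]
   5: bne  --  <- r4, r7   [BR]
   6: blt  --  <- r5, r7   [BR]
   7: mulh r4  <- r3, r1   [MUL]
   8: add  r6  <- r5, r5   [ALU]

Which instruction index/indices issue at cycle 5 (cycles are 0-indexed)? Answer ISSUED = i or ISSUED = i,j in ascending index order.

ISSUED = 6,7

#0 head=0: sll.ALU i0 RAW r0
#1 head=1: add.ALU;beq.BR i1,i2 pair
#2 head=3: add.ALU i3 RAW r2
#3 head=4: add.ALU i4 RAW r4
#4 head=5: bne.BR i5 no-port BR/BR
#5 head=6: blt.BR;mulh.MUL i6,i7 pair
#6 head=8: add.ALU i8 tail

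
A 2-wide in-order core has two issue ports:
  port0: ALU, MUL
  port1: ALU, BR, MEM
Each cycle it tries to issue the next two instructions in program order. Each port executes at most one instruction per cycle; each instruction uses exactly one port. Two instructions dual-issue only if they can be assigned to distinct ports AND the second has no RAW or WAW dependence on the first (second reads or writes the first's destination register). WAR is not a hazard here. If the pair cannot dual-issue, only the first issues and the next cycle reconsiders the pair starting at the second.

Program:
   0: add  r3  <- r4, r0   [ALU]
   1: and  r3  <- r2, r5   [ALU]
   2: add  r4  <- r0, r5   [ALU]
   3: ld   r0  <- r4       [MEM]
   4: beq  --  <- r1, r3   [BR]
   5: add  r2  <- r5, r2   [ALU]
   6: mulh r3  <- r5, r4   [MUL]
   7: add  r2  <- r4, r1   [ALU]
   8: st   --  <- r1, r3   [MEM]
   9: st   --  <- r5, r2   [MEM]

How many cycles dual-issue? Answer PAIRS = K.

t=0 i0:add.ALU ; WAW r3
t=1 i1,i2:and.ALU add.ALU ; pair
t=2 i3:ld.MEM ; no-port MEM/BR
t=3 i4,i5:beq.BR add.ALU ; pair
t=4 i6,i7:mulh.MUL add.ALU ; pair
t=5 i8:st.MEM ; no-port MEM/MEM
t=6 i9:st.MEM ; tail

PAIRS = 3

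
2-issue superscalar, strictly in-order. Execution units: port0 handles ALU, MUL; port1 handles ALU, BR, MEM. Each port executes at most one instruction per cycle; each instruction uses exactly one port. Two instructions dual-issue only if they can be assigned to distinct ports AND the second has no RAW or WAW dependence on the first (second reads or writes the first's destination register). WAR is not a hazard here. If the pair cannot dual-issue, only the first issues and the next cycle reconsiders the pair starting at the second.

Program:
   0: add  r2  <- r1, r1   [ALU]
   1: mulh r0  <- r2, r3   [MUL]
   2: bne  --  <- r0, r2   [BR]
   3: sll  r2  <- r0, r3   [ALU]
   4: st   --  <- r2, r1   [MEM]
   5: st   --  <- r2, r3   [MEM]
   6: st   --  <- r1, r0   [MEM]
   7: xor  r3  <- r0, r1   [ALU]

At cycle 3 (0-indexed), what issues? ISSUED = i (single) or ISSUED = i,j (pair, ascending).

ISSUED = 4

#0 head=0: add i0 RAW r2
#1 head=1: mulh i1 RAW r0
#2 head=2: bne sll i2/i3 2-wide
#3 head=4: st i4 no-port MEM/MEM
#4 head=5: st i5 no-port MEM/MEM
#5 head=6: st xor i6/i7 2-wide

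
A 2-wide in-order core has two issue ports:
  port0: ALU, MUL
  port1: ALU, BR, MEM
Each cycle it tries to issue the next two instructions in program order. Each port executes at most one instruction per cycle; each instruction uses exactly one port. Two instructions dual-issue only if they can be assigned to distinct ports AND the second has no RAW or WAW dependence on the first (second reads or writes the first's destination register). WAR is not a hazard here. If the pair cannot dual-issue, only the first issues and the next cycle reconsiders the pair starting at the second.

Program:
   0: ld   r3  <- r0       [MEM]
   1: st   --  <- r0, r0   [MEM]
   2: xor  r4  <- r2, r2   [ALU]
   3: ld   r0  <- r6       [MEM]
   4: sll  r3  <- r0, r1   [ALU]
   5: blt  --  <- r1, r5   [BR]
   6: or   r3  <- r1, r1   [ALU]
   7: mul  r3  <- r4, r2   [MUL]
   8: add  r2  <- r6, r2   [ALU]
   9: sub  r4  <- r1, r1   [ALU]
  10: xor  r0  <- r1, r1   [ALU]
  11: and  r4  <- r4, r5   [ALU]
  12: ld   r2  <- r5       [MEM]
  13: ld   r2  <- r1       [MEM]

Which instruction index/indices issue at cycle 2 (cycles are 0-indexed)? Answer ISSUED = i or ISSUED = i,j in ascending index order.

ISSUED = 3

  cy0 -> i0 (ld.MEM) no-port MEM/MEM
  cy1 -> i1+i2 (st.MEM/xor.ALU) pair
  cy2 -> i3 (ld.MEM) RAW r0
  cy3 -> i4+i5 (sll.ALU/blt.BR) pair
  cy4 -> i6 (or.ALU) WAW r3
  cy5 -> i7+i8 (mul.MUL/add.ALU) pair
  cy6 -> i9+i10 (sub.ALU/xor.ALU) pair
  cy7 -> i11+i12 (and.ALU/ld.MEM) pair
  cy8 -> i13 (ld.MEM) tail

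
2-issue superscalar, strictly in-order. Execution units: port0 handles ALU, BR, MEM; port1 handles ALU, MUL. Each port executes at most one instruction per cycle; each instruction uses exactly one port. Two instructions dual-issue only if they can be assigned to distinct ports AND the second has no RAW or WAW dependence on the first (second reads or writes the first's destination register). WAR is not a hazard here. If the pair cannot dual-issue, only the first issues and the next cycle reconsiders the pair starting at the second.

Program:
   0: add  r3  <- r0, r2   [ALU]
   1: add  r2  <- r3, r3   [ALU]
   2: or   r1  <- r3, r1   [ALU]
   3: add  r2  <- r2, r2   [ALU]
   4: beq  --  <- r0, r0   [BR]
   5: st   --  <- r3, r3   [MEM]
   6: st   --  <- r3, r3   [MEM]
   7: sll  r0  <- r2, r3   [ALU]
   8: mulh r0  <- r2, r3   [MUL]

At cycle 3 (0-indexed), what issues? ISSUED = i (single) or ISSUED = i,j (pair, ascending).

ISSUED = 5

#0 head=0: add.ALU i0 RAW r3
#1 head=1: add.ALU;or.ALU i1,i2 dual
#2 head=3: add.ALU;beq.BR i3,i4 dual
#3 head=5: st.MEM i5 no-port MEM/MEM
#4 head=6: st.MEM;sll.ALU i6,i7 dual
#5 head=8: mulh.MUL i8 tail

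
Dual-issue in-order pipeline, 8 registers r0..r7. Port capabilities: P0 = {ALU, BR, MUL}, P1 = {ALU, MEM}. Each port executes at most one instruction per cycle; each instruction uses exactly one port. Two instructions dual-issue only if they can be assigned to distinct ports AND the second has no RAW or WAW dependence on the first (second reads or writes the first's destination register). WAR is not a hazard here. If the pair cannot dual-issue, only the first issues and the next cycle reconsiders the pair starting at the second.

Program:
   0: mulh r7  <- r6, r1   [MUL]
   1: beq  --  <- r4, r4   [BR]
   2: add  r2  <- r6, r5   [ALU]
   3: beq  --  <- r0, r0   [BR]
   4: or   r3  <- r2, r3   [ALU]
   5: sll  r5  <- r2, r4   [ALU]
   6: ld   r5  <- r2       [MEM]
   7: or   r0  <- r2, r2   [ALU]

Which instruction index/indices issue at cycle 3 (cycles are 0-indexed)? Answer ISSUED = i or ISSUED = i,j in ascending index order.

  cy0 -> i0 (mulh.MUL) no-port MUL/BR
  cy1 -> i1/i2 (beq.BR;add.ALU) 2-wide
  cy2 -> i3/i4 (beq.BR;or.ALU) 2-wide
  cy3 -> i5 (sll.ALU) WAW r5
  cy4 -> i6/i7 (ld.MEM;or.ALU) 2-wide

ISSUED = 5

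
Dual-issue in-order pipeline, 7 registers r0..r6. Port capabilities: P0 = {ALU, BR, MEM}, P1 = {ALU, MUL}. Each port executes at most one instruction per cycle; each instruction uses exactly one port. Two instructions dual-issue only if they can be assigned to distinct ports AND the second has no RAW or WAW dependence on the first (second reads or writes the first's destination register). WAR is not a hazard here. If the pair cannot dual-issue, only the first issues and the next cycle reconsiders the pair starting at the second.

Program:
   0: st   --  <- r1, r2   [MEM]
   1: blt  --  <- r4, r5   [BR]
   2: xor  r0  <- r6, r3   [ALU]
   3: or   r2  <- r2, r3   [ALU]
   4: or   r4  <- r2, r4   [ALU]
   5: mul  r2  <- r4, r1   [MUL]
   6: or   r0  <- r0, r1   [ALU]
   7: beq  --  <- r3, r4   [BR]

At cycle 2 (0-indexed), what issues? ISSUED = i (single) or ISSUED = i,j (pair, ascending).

ISSUED = 3

#0 head=0: st.MEM i0 no-port MEM/BR
#1 head=1: blt.BR;xor.ALU i1/i2 pair
#2 head=3: or.ALU i3 RAW r2
#3 head=4: or.ALU i4 RAW r4
#4 head=5: mul.MUL;or.ALU i5/i6 pair
#5 head=7: beq.BR i7 tail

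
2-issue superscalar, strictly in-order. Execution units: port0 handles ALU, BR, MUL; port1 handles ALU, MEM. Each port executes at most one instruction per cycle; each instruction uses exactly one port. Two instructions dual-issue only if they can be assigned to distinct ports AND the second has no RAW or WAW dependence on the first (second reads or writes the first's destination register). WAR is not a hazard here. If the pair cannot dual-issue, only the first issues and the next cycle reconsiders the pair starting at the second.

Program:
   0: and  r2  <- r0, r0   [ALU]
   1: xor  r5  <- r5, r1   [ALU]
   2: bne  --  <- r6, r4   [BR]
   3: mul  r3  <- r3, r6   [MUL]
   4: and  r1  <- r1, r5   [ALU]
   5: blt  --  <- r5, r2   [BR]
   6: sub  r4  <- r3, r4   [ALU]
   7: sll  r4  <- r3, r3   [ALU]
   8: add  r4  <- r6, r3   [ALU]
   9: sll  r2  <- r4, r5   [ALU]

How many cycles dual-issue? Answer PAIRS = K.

0. and.ALU;xor.ALU @i0&i1  | 2-wide
1. bne.BR @i2  | no-port BR/MUL
2. mul.MUL;and.ALU @i3&i4  | 2-wide
3. blt.BR;sub.ALU @i5&i6  | 2-wide
4. sll.ALU @i7  | WAW r4
5. add.ALU @i8  | RAW r4
6. sll.ALU @i9  | tail

PAIRS = 3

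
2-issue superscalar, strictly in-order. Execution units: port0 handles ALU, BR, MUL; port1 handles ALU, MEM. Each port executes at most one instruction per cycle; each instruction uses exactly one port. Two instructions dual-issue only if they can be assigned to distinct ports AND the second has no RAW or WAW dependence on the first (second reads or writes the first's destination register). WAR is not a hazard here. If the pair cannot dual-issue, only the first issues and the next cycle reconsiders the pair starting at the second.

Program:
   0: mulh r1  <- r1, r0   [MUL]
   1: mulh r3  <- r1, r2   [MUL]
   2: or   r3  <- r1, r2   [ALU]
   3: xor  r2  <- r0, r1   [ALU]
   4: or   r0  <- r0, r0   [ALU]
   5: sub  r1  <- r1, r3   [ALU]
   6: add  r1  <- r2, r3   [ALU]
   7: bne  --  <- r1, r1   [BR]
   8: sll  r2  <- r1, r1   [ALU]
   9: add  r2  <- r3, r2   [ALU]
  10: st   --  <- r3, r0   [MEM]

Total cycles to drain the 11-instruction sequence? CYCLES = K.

CYCLES = 7

[0] i0  mulh  -- no-port MUL/MUL
[1] i1  mulh  -- WAW r3
[2] i2&i3  or xor  -- 2-wide
[3] i4&i5  or sub  -- 2-wide
[4] i6  add  -- RAW r1
[5] i7&i8  bne sll  -- 2-wide
[6] i9&i10  add st  -- 2-wide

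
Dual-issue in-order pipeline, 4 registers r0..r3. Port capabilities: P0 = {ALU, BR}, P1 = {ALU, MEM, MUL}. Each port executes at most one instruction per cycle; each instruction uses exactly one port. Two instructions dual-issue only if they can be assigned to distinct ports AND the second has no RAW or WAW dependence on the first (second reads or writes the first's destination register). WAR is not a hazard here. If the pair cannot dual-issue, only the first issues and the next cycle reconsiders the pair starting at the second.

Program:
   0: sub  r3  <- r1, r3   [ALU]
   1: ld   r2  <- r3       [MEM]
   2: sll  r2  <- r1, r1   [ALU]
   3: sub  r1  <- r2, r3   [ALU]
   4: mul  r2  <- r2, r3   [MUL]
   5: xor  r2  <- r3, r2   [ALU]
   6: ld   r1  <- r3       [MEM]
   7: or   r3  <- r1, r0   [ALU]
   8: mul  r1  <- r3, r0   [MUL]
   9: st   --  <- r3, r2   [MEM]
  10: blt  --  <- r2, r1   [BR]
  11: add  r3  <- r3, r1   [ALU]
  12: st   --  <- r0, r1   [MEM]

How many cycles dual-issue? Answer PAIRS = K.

  cy0 -> i0 (sub) RAW r3
  cy1 -> i1 (ld) WAW r2
  cy2 -> i2 (sll) RAW r2
  cy3 -> i3,i4 (sub+mul) dual
  cy4 -> i5,i6 (xor+ld) dual
  cy5 -> i7 (or) RAW r3
  cy6 -> i8 (mul) no-port MUL/MEM
  cy7 -> i9,i10 (st+blt) dual
  cy8 -> i11,i12 (add+st) dual

PAIRS = 4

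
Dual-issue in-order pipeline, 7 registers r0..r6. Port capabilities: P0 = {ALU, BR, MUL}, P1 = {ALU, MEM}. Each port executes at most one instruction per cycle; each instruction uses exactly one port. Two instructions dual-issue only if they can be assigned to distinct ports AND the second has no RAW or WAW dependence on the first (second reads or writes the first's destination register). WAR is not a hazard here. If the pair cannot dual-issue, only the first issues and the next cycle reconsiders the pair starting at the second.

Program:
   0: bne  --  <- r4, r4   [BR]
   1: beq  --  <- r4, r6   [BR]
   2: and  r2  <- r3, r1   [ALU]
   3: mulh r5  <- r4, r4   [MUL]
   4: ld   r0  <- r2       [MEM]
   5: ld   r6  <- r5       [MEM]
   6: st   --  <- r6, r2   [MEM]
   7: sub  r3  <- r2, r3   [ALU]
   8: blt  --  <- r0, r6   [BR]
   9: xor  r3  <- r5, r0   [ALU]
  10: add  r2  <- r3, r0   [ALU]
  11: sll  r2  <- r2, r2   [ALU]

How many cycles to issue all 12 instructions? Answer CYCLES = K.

t=0 i0:bne.BR ; no-port BR/BR
t=1 i1&i2:beq.BR+and.ALU ; 2-wide
t=2 i3&i4:mulh.MUL+ld.MEM ; 2-wide
t=3 i5:ld.MEM ; no-port MEM/MEM
t=4 i6&i7:st.MEM+sub.ALU ; 2-wide
t=5 i8&i9:blt.BR+xor.ALU ; 2-wide
t=6 i10:add.ALU ; RAW+WAW r2
t=7 i11:sll.ALU ; tail

CYCLES = 8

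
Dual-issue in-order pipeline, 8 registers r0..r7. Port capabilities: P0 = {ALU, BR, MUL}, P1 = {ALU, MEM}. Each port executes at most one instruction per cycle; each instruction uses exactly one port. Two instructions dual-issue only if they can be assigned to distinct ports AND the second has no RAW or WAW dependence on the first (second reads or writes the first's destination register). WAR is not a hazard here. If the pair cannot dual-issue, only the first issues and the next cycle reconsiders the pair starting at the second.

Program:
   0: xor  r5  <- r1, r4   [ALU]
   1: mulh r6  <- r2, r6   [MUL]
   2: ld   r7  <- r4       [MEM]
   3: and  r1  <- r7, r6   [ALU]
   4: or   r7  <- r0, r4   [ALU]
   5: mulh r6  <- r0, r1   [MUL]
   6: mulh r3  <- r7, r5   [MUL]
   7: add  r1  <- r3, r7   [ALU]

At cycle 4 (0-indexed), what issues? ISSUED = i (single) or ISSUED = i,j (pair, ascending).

ISSUED = 6

0. xor.ALU;mulh.MUL @i0+i1  | dual
1. ld.MEM @i2  | RAW r7
2. and.ALU;or.ALU @i3+i4  | dual
3. mulh.MUL @i5  | no-port MUL/MUL
4. mulh.MUL @i6  | RAW r3
5. add.ALU @i7  | tail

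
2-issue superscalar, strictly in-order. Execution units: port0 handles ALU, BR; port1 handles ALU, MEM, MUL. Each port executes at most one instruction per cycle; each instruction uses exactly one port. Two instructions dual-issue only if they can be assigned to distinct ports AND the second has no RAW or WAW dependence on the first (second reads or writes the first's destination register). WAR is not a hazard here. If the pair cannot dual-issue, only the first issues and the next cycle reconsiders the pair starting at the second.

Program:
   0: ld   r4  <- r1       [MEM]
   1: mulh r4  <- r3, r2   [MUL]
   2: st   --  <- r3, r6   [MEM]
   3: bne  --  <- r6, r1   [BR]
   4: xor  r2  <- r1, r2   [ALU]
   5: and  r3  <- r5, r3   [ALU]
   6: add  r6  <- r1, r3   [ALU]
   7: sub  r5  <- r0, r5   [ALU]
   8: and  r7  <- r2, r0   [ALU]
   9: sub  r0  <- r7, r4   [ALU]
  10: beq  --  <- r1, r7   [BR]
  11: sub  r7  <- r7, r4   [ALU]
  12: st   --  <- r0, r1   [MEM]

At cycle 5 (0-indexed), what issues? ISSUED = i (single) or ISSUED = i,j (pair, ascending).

ISSUED = 8

  cy0 -> i0 (ld.MEM) no-port MEM/MUL
  cy1 -> i1 (mulh.MUL) no-port MUL/MEM
  cy2 -> i2&i3 (st.MEM+bne.BR) pair
  cy3 -> i4&i5 (xor.ALU+and.ALU) pair
  cy4 -> i6&i7 (add.ALU+sub.ALU) pair
  cy5 -> i8 (and.ALU) RAW r7
  cy6 -> i9&i10 (sub.ALU+beq.BR) pair
  cy7 -> i11&i12 (sub.ALU+st.MEM) pair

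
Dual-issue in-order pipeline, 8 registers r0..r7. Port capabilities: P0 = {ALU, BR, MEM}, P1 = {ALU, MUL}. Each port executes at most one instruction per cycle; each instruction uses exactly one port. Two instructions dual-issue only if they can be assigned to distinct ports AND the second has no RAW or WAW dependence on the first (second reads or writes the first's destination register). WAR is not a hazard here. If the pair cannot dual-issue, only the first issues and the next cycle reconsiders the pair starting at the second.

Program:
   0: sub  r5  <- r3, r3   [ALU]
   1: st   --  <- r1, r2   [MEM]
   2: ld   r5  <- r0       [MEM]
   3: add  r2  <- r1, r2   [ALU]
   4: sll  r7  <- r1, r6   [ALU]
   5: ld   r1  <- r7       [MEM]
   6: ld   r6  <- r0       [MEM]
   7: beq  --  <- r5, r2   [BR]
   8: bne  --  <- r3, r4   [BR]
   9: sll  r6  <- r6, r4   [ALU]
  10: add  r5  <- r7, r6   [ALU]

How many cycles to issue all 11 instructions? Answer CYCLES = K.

CYCLES = 8

#0 head=0: sub.ALU+st.MEM i0&i1 2-wide
#1 head=2: ld.MEM+add.ALU i2&i3 2-wide
#2 head=4: sll.ALU i4 RAW r7
#3 head=5: ld.MEM i5 no-port MEM/MEM
#4 head=6: ld.MEM i6 no-port MEM/BR
#5 head=7: beq.BR i7 no-port BR/BR
#6 head=8: bne.BR+sll.ALU i8&i9 2-wide
#7 head=10: add.ALU i10 tail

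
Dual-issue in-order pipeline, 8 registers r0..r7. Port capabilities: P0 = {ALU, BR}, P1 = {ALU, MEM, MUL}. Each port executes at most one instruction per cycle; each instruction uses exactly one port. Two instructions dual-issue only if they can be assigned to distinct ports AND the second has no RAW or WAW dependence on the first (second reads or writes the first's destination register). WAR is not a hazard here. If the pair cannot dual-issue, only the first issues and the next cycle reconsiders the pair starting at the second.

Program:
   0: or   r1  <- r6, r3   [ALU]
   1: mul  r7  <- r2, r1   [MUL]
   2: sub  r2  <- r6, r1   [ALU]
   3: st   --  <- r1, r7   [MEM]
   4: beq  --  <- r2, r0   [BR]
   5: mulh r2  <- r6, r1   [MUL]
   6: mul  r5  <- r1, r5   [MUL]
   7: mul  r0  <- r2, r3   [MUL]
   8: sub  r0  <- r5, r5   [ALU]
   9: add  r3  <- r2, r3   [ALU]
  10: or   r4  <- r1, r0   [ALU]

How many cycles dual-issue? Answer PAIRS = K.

PAIRS = 3

[0] i0  or  -- RAW r1
[1] i1+i2  mul;sub  -- pair
[2] i3+i4  st;beq  -- pair
[3] i5  mulh  -- no-port MUL/MUL
[4] i6  mul  -- no-port MUL/MUL
[5] i7  mul  -- WAW r0
[6] i8+i9  sub;add  -- pair
[7] i10  or  -- tail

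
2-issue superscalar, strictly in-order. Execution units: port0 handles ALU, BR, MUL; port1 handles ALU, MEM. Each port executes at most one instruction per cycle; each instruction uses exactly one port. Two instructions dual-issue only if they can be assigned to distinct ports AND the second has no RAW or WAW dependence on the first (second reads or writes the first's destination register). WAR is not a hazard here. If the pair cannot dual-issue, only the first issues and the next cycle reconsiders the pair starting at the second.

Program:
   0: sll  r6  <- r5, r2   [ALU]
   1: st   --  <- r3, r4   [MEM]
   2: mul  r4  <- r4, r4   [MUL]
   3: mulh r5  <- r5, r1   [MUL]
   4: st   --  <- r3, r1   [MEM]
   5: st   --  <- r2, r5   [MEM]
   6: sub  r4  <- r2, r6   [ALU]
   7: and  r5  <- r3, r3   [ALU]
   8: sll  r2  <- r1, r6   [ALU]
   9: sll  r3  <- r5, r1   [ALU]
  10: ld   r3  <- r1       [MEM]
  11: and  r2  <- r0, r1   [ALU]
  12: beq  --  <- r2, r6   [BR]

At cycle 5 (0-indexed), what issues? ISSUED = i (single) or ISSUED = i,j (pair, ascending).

ISSUED = 9

t=0 i0,i1:sll.ALU st.MEM ; dual
t=1 i2:mul.MUL ; no-port MUL/MUL
t=2 i3,i4:mulh.MUL st.MEM ; dual
t=3 i5,i6:st.MEM sub.ALU ; dual
t=4 i7,i8:and.ALU sll.ALU ; dual
t=5 i9:sll.ALU ; WAW r3
t=6 i10,i11:ld.MEM and.ALU ; dual
t=7 i12:beq.BR ; tail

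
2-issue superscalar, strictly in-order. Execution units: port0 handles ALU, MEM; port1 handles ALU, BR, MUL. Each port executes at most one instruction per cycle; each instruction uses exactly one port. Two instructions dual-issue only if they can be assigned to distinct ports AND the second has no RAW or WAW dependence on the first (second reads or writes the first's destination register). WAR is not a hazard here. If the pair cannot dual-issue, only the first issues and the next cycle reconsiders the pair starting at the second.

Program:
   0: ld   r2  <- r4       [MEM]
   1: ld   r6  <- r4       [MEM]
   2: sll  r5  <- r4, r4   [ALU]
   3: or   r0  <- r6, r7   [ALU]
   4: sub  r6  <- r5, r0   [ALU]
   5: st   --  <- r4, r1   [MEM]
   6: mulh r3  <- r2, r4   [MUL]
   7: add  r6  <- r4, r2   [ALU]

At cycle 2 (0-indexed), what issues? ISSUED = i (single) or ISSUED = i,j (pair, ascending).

t=0 i0:ld.MEM ; no-port MEM/MEM
t=1 i1,i2:ld.MEM/sll.ALU ; pair
t=2 i3:or.ALU ; RAW r0
t=3 i4,i5:sub.ALU/st.MEM ; pair
t=4 i6,i7:mulh.MUL/add.ALU ; pair

ISSUED = 3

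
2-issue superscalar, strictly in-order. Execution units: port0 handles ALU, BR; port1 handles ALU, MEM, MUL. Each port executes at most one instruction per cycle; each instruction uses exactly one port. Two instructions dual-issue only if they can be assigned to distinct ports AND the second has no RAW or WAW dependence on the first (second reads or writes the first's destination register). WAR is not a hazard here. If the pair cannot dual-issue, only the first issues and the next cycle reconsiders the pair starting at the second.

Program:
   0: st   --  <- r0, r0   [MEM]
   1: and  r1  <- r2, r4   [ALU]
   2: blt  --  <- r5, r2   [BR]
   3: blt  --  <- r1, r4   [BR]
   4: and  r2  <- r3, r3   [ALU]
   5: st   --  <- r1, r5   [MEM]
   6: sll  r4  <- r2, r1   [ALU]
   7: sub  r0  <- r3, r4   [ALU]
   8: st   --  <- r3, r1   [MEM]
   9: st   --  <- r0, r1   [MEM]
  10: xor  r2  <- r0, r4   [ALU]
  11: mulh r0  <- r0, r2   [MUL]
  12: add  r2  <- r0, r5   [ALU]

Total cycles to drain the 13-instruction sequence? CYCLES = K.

#0 head=0: st;and i0&i1 dual
#1 head=2: blt i2 no-port BR/BR
#2 head=3: blt;and i3&i4 dual
#3 head=5: st;sll i5&i6 dual
#4 head=7: sub;st i7&i8 dual
#5 head=9: st;xor i9&i10 dual
#6 head=11: mulh i11 RAW r0
#7 head=12: add i12 tail

CYCLES = 8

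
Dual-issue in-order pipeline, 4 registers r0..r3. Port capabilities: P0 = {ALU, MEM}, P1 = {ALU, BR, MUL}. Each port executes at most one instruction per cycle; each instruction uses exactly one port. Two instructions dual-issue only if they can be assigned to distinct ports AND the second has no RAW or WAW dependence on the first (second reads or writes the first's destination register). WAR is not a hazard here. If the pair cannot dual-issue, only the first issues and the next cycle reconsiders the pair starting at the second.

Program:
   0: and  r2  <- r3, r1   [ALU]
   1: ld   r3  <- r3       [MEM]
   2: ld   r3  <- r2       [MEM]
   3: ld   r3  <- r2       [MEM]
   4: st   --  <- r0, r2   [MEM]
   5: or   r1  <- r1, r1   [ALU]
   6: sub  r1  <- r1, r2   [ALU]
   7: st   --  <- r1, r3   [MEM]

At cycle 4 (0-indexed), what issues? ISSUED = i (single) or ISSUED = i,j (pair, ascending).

ISSUED = 6

0. and.ALU ld.MEM @i0+i1  | dual
1. ld.MEM @i2  | no-port MEM/MEM
2. ld.MEM @i3  | no-port MEM/MEM
3. st.MEM or.ALU @i4+i5  | dual
4. sub.ALU @i6  | RAW r1
5. st.MEM @i7  | tail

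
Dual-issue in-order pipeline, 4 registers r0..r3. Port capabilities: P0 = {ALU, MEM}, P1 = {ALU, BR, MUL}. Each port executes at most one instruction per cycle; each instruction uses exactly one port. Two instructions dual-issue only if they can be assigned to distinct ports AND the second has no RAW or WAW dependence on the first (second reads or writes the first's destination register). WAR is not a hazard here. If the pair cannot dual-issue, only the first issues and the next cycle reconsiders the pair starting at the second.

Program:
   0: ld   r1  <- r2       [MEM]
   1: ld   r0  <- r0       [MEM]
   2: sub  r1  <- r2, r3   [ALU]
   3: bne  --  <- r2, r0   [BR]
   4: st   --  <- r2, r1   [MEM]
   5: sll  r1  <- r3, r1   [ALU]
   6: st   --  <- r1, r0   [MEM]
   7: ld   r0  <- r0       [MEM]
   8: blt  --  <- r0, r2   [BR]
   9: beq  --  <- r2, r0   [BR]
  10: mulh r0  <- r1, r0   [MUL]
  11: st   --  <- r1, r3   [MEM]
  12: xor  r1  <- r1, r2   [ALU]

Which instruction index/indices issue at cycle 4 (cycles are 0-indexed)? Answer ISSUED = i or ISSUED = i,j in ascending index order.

ISSUED = 6

[0] i0  ld  -- no-port MEM/MEM
[1] i1&i2  ld sub  -- dual
[2] i3&i4  bne st  -- dual
[3] i5  sll  -- RAW r1
[4] i6  st  -- no-port MEM/MEM
[5] i7  ld  -- RAW r0
[6] i8  blt  -- no-port BR/BR
[7] i9  beq  -- no-port BR/MUL
[8] i10&i11  mulh st  -- dual
[9] i12  xor  -- tail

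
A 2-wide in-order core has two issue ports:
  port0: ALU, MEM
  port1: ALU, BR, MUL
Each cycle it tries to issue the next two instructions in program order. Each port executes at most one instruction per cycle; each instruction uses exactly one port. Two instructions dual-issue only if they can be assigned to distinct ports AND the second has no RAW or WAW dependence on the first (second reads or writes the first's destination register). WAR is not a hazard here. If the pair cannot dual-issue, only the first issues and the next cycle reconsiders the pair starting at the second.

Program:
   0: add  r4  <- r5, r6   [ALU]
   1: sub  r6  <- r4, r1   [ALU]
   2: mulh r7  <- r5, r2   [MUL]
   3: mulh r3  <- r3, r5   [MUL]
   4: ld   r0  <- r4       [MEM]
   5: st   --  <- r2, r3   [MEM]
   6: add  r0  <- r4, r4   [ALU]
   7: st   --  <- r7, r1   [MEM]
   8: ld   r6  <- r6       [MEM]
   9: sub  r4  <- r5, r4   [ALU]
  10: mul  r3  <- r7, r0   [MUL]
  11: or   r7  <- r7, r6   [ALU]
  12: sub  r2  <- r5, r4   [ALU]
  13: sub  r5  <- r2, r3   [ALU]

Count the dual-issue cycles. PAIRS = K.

[0] i0  add.ALU  -- RAW r4
[1] i1&i2  sub.ALU+mulh.MUL  -- pair
[2] i3&i4  mulh.MUL+ld.MEM  -- pair
[3] i5&i6  st.MEM+add.ALU  -- pair
[4] i7  st.MEM  -- no-port MEM/MEM
[5] i8&i9  ld.MEM+sub.ALU  -- pair
[6] i10&i11  mul.MUL+or.ALU  -- pair
[7] i12  sub.ALU  -- RAW r2
[8] i13  sub.ALU  -- tail

PAIRS = 5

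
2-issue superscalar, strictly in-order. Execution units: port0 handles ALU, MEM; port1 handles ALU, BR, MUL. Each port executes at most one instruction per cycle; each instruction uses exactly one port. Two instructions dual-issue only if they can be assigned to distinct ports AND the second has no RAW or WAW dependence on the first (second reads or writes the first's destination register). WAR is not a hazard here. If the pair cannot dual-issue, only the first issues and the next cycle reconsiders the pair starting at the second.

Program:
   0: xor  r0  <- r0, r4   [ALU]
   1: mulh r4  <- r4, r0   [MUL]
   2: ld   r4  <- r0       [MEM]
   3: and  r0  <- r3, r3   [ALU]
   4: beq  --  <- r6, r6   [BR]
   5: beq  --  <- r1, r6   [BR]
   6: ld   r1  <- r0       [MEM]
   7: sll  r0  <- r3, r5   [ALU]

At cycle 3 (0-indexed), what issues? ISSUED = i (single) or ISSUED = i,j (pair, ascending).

#0 head=0: xor.ALU i0 RAW r0
#1 head=1: mulh.MUL i1 WAW r4
#2 head=2: ld.MEM;and.ALU i2&i3 dual
#3 head=4: beq.BR i4 no-port BR/BR
#4 head=5: beq.BR;ld.MEM i5&i6 dual
#5 head=7: sll.ALU i7 tail

ISSUED = 4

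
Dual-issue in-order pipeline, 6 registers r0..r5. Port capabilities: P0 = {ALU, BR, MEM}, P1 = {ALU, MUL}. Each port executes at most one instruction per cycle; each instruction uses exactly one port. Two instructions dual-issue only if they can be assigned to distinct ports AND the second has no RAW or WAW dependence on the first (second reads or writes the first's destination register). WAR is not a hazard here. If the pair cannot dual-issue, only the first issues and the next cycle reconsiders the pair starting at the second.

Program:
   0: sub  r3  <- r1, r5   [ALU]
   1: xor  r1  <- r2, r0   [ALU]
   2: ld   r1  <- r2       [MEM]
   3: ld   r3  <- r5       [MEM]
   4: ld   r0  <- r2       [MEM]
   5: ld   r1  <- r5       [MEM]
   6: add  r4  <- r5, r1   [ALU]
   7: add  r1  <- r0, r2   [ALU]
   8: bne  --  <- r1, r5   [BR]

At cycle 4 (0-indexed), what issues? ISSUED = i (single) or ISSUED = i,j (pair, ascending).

ISSUED = 5

[0] i0,i1  sub.ALU xor.ALU  -- pair
[1] i2  ld.MEM  -- no-port MEM/MEM
[2] i3  ld.MEM  -- no-port MEM/MEM
[3] i4  ld.MEM  -- no-port MEM/MEM
[4] i5  ld.MEM  -- RAW r1
[5] i6,i7  add.ALU add.ALU  -- pair
[6] i8  bne.BR  -- tail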